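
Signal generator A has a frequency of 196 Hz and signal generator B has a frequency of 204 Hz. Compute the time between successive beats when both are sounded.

0.125 s

f_beat = |196 − 204| = 8 Hz.
Beat period T = 1 / f_beat = 1 / 8 s.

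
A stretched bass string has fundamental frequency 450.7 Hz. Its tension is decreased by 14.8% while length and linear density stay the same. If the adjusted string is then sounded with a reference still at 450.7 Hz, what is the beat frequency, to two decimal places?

34.69 Hz

For a string, f ∝ √T, so the new frequency is 450.7·√0.852 = 416.0134 Hz.
f_beat = |416.0134 − 450.7| = 34.69 Hz.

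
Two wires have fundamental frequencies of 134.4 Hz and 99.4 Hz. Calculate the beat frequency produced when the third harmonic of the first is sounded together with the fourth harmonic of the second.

Third harmonic of the first: 3·134.4 = 403.2 Hz.
Fourth harmonic of the second: 4·99.4 = 397.6 Hz.
f_beat = |403.2 − 397.6| = 5.6 Hz.

5.6 Hz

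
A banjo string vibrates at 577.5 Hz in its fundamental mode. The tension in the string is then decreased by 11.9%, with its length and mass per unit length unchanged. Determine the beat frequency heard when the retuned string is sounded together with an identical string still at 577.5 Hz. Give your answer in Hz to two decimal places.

For a string, f ∝ √T, so the new frequency is 577.5·√0.881 = 542.0507 Hz.
f_beat = |542.0507 − 577.5| = 35.45 Hz.

35.45 Hz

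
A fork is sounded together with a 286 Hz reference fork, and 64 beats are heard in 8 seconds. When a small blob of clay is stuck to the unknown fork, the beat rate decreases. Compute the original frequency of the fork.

294 Hz

Beat frequency = 64/8 = 8 Hz.
|f − 286| = 8, so the fork was at either 278 Hz or 294 Hz.
Adding mass to a fork lowers its frequency; the adjustment lowers the fork's frequency.
The beat rate fell, so the adjustment moved the fork toward 286 Hz — it must have started above the reference.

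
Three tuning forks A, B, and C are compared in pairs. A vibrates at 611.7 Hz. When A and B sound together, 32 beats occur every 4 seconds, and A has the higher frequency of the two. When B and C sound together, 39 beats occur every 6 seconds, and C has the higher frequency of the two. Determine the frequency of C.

610.2 Hz

A–B: Beat frequency = 32/4 = 8 Hz.
B is below A, so f_B = 611.7 − 8 = 603.7 Hz.
B–C: Beat frequency = 39/6 = 6.5 Hz.
C is above B, so f_C = 603.7 + 6.5 = 610.2 Hz.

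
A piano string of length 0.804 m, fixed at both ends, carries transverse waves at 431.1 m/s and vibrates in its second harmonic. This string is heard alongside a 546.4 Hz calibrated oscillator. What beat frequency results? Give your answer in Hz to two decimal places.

10.21 Hz

For a string fixed at both ends, f_n = n·v/(2L) = 2·431.1/(2·0.804) = 536.1940 Hz.
f_beat = |536.1940 − 546.4| = 10.21 Hz.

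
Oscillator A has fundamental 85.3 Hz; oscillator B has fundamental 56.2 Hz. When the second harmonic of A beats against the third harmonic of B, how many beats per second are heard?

2.0 Hz

Second harmonic of the first: 2·85.3 = 170.6 Hz.
Third harmonic of the second: 3·56.2 = 168.6 Hz.
f_beat = |170.6 − 168.6| = 2.0 Hz.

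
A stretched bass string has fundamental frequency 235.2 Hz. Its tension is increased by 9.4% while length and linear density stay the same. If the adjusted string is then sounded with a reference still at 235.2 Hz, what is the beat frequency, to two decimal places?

10.81 Hz

For a string, f ∝ √T, so the new frequency is 235.2·√1.094 = 246.0062 Hz.
f_beat = |246.0062 − 235.2| = 10.81 Hz.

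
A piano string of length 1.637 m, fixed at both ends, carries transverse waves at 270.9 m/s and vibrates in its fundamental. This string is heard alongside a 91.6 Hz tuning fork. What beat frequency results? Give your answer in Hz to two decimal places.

For a string fixed at both ends, f_n = n·v/(2L) = 1·270.9/(2·1.637) = 82.7428 Hz.
f_beat = |82.7428 − 91.6| = 8.86 Hz.

8.86 Hz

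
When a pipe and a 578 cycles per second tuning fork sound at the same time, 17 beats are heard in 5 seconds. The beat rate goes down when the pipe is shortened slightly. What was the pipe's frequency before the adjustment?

Beat frequency = 17/5 = 3.4 Hz.
|f − 578| = 3.4, so the pipe was at either 574.6 Hz or 581.4 Hz.
A shorter pipe has a higher fundamental; the adjustment raises the pipe's frequency.
The beat rate fell, so the adjustment moved the pipe toward 578 Hz — it must have started below the reference.

574.6 Hz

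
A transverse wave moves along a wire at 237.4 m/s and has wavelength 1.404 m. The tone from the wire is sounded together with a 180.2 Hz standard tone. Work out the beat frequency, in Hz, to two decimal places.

11.11 Hz

Source frequency f = v/λ = 237.4/1.404 = 169.0883 Hz.
f_beat = |169.0883 − 180.2| = 11.11 Hz.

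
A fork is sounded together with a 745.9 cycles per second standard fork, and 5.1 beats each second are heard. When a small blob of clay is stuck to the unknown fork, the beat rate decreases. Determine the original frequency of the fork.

751 Hz

|f − 745.9| = 5.1, so the fork was at either 740.8 Hz or 751 Hz.
Adding mass to a fork lowers its frequency; the adjustment lowers the fork's frequency.
The beat rate fell, so the adjustment moved the fork toward 745.9 Hz — it must have started above the reference.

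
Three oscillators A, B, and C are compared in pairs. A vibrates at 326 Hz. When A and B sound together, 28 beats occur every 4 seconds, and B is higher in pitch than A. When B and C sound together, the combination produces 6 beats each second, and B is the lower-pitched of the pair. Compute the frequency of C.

339 Hz

A–B: Beat frequency = 28/4 = 7 Hz.
B is above A, so f_B = 326 + 7 = 333 Hz.
C is above B, so f_C = 333 + 6 = 339 Hz.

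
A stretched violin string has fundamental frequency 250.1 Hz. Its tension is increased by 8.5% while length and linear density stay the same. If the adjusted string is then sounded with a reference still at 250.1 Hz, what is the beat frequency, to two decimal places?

10.41 Hz

For a string, f ∝ √T, so the new frequency is 250.1·√1.085 = 260.5125 Hz.
f_beat = |260.5125 − 250.1| = 10.41 Hz.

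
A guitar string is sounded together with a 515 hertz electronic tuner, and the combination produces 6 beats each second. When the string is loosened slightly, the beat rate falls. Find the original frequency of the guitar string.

521 Hz

|f − 515| = 6, so the guitar string was at either 509 Hz or 521 Hz.
Reducing tension lowers a string's frequency; the adjustment lowers the guitar string's frequency.
The beat rate fell, so the adjustment moved the guitar string toward 515 Hz — it must have started above the reference.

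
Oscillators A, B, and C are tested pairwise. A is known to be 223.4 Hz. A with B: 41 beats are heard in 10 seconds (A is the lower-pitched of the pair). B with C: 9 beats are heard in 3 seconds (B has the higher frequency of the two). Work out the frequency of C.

A–B: Beat frequency = 41/10 = 4.1 Hz.
B is above A, so f_B = 223.4 + 4.1 = 227.5 Hz.
B–C: Beat frequency = 9/3 = 3 Hz.
C is below B, so f_C = 227.5 − 3 = 224.5 Hz.

224.5 Hz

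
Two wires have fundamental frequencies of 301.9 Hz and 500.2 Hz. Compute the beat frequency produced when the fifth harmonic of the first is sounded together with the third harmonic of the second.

Fifth harmonic of the first: 5·301.9 = 1509.5 Hz.
Third harmonic of the second: 3·500.2 = 1500.6 Hz.
f_beat = |1509.5 − 1500.6| = 8.9 Hz.

8.9 Hz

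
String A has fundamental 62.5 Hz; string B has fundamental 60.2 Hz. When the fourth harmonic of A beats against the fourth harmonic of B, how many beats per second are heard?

Fourth harmonic of the first: 4·62.5 = 250.0 Hz.
Fourth harmonic of the second: 4·60.2 = 240.8 Hz.
f_beat = |250.0 − 240.8| = 9.2 Hz.

9.2 Hz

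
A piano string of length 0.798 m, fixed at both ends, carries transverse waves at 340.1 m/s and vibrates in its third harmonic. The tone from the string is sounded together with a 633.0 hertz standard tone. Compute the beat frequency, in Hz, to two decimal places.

For a string fixed at both ends, f_n = n·v/(2L) = 3·340.1/(2·0.798) = 639.2857 Hz.
f_beat = |639.2857 − 633.0| = 6.29 Hz.

6.29 Hz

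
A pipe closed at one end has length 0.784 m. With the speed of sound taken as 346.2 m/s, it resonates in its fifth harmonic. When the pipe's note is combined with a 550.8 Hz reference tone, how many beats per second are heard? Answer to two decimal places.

Closed pipe (odd harmonics): f_n = n·v/(4L) = 5·346.2/(4·0.784) = 551.9770 Hz.
f_beat = |551.9770 − 550.8| = 1.18 Hz.

1.18 Hz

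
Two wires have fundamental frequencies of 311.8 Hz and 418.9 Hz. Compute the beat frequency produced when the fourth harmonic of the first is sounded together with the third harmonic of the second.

9.5 Hz

Fourth harmonic of the first: 4·311.8 = 1247.2 Hz.
Third harmonic of the second: 3·418.9 = 1256.7 Hz.
f_beat = |1247.2 − 1256.7| = 9.5 Hz.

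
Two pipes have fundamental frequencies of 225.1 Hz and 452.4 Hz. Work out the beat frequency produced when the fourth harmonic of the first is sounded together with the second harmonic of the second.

Fourth harmonic of the first: 4·225.1 = 900.4 Hz.
Second harmonic of the second: 2·452.4 = 904.8 Hz.
f_beat = |900.4 − 904.8| = 4.4 Hz.

4.4 Hz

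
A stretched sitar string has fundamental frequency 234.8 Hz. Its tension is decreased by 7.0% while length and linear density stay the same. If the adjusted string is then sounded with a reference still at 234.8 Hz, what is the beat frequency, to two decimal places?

8.37 Hz

For a string, f ∝ √T, so the new frequency is 234.8·√0.930 = 226.4329 Hz.
f_beat = |226.4329 − 234.8| = 8.37 Hz.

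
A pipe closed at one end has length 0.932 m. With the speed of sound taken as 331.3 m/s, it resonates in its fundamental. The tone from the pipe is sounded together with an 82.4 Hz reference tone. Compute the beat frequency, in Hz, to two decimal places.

6.47 Hz

Closed pipe (odd harmonics): f_n = n·v/(4L) = 1·331.3/(4·0.932) = 88.8680 Hz.
f_beat = |88.8680 − 82.4| = 6.47 Hz.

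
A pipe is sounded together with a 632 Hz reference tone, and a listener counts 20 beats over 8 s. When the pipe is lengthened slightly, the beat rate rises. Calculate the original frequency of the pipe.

629.5 Hz

Beat frequency = 20/8 = 2.5 Hz.
|f − 632| = 2.5, so the pipe was at either 629.5 Hz or 634.5 Hz.
A longer pipe has a lower fundamental; the adjustment lowers the pipe's frequency.
The beat rate rose, so the adjustment moved the pipe further from 632 Hz — it was already below the reference.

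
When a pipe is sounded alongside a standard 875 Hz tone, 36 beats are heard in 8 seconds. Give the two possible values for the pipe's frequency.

Beat frequency = 36/8 = 4.5 Hz.
|f − 875| = 4.5, so f = 875 ± 4.5.

870.5 Hz or 879.5 Hz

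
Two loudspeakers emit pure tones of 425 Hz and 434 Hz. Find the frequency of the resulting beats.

Beats arise from superposition of two nearby frequencies; the beat rate is |f₁ − f₂|.
|425 − 434| = 9 Hz.

9 Hz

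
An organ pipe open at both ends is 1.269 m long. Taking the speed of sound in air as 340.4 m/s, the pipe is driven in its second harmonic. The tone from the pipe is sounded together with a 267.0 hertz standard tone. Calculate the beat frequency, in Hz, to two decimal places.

Open pipe: f_n = n·v/(2L) = 2·340.4/(2·1.269) = 268.2427 Hz.
f_beat = |268.2427 − 267.0| = 1.24 Hz.

1.24 Hz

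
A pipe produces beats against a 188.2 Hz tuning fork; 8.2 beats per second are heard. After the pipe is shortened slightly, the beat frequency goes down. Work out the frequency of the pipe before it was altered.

180 Hz

|f − 188.2| = 8.2, so the pipe was at either 180 Hz or 196.4 Hz.
A shorter pipe has a higher fundamental; the adjustment raises the pipe's frequency.
The beat rate fell, so the adjustment moved the pipe toward 188.2 Hz — it must have started below the reference.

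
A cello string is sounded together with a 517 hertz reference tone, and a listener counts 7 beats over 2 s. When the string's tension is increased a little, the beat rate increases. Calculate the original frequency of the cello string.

520.5 Hz

Beat frequency = 7/2 = 3.5 Hz.
|f − 517| = 3.5, so the cello string was at either 513.5 Hz or 520.5 Hz.
Higher tension means higher frequency; the adjustment raises the cello string's frequency.
The beat rate rose, so the adjustment moved the cello string further from 517 Hz — it was already above the reference.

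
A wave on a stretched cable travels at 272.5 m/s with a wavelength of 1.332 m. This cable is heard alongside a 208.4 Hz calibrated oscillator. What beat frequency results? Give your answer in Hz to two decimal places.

Source frequency f = v/λ = 272.5/1.332 = 204.5796 Hz.
f_beat = |204.5796 − 208.4| = 3.82 Hz.

3.82 Hz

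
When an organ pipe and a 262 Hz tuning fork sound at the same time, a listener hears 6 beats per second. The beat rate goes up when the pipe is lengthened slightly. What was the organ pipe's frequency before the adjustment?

256 Hz

|f − 262| = 6, so the organ pipe was at either 256 Hz or 268 Hz.
A longer pipe has a lower fundamental; the adjustment lowers the organ pipe's frequency.
The beat rate rose, so the adjustment moved the organ pipe further from 262 Hz — it was already below the reference.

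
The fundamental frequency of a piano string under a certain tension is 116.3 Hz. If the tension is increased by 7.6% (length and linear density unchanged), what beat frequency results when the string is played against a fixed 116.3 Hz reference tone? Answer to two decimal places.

4.34 Hz

For a string, f ∝ √T, so the new frequency is 116.3·√1.076 = 120.6385 Hz.
f_beat = |120.6385 − 116.3| = 4.34 Hz.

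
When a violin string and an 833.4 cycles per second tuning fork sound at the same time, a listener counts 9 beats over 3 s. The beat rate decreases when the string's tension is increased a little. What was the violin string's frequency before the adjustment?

830.4 Hz

Beat frequency = 9/3 = 3 Hz.
|f − 833.4| = 3, so the violin string was at either 830.4 Hz or 836.4 Hz.
Higher tension means higher frequency; the adjustment raises the violin string's frequency.
The beat rate fell, so the adjustment moved the violin string toward 833.4 Hz — it must have started below the reference.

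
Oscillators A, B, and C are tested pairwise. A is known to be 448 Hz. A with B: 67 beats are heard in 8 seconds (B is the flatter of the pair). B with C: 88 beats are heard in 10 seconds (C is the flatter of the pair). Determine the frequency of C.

A–B: Beat frequency = 67/8 = 8.375 Hz.
B is below A, so f_B = 448 − 8.375 = 439.625 Hz.
B–C: Beat frequency = 88/10 = 8.8 Hz.
C is below B, so f_C = 439.625 − 8.8 = 430.825 Hz.

430.825 Hz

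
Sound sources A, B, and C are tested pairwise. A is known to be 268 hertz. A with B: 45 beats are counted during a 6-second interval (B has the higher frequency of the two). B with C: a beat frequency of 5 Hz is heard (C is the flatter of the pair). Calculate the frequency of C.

270.5 Hz

A–B: Beat frequency = 45/6 = 7.5 Hz.
B is above A, so f_B = 268 + 7.5 = 275.5 Hz.
C is below B, so f_C = 275.5 − 5 = 270.5 Hz.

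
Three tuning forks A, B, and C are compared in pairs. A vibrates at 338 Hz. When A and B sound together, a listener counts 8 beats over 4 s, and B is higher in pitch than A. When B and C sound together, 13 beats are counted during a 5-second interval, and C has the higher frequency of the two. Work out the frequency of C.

A–B: Beat frequency = 8/4 = 2 Hz.
B is above A, so f_B = 338 + 2 = 340 Hz.
B–C: Beat frequency = 13/5 = 2.6 Hz.
C is above B, so f_C = 340 + 2.6 = 342.6 Hz.

342.6 Hz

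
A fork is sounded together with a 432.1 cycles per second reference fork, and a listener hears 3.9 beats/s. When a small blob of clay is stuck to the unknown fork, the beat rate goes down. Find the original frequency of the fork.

436 Hz

|f − 432.1| = 3.9, so the fork was at either 428.2 Hz or 436 Hz.
Adding mass to a fork lowers its frequency; the adjustment lowers the fork's frequency.
The beat rate fell, so the adjustment moved the fork toward 432.1 Hz — it must have started above the reference.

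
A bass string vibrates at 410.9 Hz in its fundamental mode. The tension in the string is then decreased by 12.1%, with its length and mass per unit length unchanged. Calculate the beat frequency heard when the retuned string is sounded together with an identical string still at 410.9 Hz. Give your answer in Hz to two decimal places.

For a string, f ∝ √T, so the new frequency is 410.9·√0.879 = 385.2393 Hz.
f_beat = |385.2393 − 410.9| = 25.66 Hz.

25.66 Hz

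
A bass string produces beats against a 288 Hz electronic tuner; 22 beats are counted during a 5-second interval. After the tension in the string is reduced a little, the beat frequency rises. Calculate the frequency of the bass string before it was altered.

Beat frequency = 22/5 = 4.4 Hz.
|f − 288| = 4.4, so the bass string was at either 283.6 Hz or 292.4 Hz.
Lower tension means lower frequency; the adjustment lowers the bass string's frequency.
The beat rate rose, so the adjustment moved the bass string further from 288 Hz — it was already below the reference.

283.6 Hz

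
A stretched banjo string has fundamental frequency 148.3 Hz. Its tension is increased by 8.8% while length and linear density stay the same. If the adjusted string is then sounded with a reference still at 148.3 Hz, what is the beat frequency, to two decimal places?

6.39 Hz

For a string, f ∝ √T, so the new frequency is 148.3·√1.088 = 154.6876 Hz.
f_beat = |154.6876 − 148.3| = 6.39 Hz.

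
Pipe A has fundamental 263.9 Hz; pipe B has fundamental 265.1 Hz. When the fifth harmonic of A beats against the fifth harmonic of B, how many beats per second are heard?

6.0 Hz

Fifth harmonic of the first: 5·263.9 = 1319.5 Hz.
Fifth harmonic of the second: 5·265.1 = 1325.5 Hz.
f_beat = |1319.5 − 1325.5| = 6.0 Hz.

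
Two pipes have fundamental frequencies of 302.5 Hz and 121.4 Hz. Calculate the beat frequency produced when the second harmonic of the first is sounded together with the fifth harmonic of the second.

Second harmonic of the first: 2·302.5 = 605.0 Hz.
Fifth harmonic of the second: 5·121.4 = 607.0 Hz.
f_beat = |605.0 − 607.0| = 2.0 Hz.

2.0 Hz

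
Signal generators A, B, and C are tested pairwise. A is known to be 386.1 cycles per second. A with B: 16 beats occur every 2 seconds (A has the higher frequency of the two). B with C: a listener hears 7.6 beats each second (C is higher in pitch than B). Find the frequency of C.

A–B: Beat frequency = 16/2 = 8 Hz.
B is below A, so f_B = 386.1 − 8 = 378.1 Hz.
C is above B, so f_C = 378.1 + 7.6 = 385.7 Hz.

385.7 Hz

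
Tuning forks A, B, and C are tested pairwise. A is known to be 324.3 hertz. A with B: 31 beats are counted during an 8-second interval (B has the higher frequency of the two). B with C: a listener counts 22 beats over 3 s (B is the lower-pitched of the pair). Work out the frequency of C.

A–B: Beat frequency = 31/8 = 3.875 Hz.
B is above A, so f_B = 324.3 + 3.875 = 328.175 Hz.
B–C: Beat frequency = 22/3 = 7.3333 Hz.
C is above B, so f_C = 328.175 + 7.3333 = 335.5083 Hz.

335.5083 Hz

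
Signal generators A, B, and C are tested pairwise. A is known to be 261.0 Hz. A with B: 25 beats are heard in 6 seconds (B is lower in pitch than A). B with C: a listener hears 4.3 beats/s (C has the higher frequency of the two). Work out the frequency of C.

A–B: Beat frequency = 25/6 = 4.1667 Hz.
B is below A, so f_B = 261.0 − 4.1667 = 256.8333 Hz.
C is above B, so f_C = 256.8333 + 4.3 = 261.1333 Hz.

261.1333 Hz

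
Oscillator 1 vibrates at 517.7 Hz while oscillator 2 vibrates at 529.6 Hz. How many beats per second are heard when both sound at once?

Beats arise from superposition of two nearby frequencies; the beat rate is |f₁ − f₂|.
|517.7 − 529.6| = 11.9 Hz.

11.9 Hz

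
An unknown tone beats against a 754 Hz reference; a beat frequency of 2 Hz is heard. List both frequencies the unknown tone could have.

752 Hz or 756 Hz

|f − 754| = 2, so f = 754 ± 2.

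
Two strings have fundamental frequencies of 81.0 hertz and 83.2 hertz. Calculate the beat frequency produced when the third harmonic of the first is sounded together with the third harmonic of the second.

6.6 Hz

Third harmonic of the first: 3·81.0 = 243.0 Hz.
Third harmonic of the second: 3·83.2 = 249.6 Hz.
f_beat = |243.0 − 249.6| = 6.6 Hz.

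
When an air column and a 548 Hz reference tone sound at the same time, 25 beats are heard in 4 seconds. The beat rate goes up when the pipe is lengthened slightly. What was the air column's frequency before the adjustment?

Beat frequency = 25/4 = 6.25 Hz.
|f − 548| = 6.25, so the air column was at either 541.75 Hz or 554.25 Hz.
A longer pipe has a lower fundamental; the adjustment lowers the air column's frequency.
The beat rate rose, so the adjustment moved the air column further from 548 Hz — it was already below the reference.

541.75 Hz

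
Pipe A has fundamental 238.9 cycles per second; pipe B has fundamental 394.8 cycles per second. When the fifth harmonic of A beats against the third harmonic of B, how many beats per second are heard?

10.1 Hz

Fifth harmonic of the first: 5·238.9 = 1194.5 Hz.
Third harmonic of the second: 3·394.8 = 1184.4 Hz.
f_beat = |1194.5 − 1184.4| = 10.1 Hz.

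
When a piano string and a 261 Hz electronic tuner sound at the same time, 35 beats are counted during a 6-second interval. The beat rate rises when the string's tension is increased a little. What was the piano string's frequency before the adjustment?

Beat frequency = 35/6 = 5.8333 Hz.
|f − 261| = 5.8333, so the piano string was at either 255.1667 Hz or 266.8333 Hz.
Higher tension means higher frequency; the adjustment raises the piano string's frequency.
The beat rate rose, so the adjustment moved the piano string further from 261 Hz — it was already above the reference.

266.8333 Hz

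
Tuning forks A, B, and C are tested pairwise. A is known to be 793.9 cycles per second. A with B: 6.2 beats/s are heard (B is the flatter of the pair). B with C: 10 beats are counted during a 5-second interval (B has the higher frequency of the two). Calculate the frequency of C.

785.7 Hz

B is below A, so f_B = 793.9 − 6.2 = 787.7 Hz.
B–C: Beat frequency = 10/5 = 2 Hz.
C is below B, so f_C = 787.7 − 2 = 785.7 Hz.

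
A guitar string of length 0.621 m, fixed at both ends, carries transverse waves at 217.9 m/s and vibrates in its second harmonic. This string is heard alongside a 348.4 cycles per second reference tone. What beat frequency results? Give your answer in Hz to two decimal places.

2.49 Hz

For a string fixed at both ends, f_n = n·v/(2L) = 2·217.9/(2·0.621) = 350.8857 Hz.
f_beat = |350.8857 − 348.4| = 2.49 Hz.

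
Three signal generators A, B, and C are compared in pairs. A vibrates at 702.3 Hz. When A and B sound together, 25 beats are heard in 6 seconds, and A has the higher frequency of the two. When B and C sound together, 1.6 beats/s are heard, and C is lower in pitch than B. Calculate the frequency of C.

696.5333 Hz

A–B: Beat frequency = 25/6 = 4.1667 Hz.
B is below A, so f_B = 702.3 − 4.1667 = 698.1333 Hz.
C is below B, so f_C = 698.1333 − 1.6 = 696.5333 Hz.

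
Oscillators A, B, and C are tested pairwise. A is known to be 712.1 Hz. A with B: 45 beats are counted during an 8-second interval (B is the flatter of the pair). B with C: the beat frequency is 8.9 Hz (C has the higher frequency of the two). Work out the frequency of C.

A–B: Beat frequency = 45/8 = 5.625 Hz.
B is below A, so f_B = 712.1 − 5.625 = 706.475 Hz.
C is above B, so f_C = 706.475 + 8.9 = 715.375 Hz.

715.375 Hz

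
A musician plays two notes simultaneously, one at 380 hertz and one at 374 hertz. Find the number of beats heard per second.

6 Hz

The beat frequency equals the magnitude of the frequency difference.
|380 − 374| = 6 Hz.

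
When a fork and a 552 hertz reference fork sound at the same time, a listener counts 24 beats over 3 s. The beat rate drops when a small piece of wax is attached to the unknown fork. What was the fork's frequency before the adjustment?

Beat frequency = 24/3 = 8 Hz.
|f − 552| = 8, so the fork was at either 544 Hz or 560 Hz.
Loading a fork with wax lowers its frequency; the adjustment lowers the fork's frequency.
The beat rate fell, so the adjustment moved the fork toward 552 Hz — it must have started above the reference.

560 Hz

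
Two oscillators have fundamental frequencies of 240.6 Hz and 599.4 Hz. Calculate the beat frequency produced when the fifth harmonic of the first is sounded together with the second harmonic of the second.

4.2 Hz

Fifth harmonic of the first: 5·240.6 = 1203.0 Hz.
Second harmonic of the second: 2·599.4 = 1198.8 Hz.
f_beat = |1203.0 − 1198.8| = 4.2 Hz.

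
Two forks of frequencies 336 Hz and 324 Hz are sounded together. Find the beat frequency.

12 Hz

Beats arise from superposition of two nearby frequencies; the beat rate is |f₁ − f₂|.
|336 − 324| = 12 Hz.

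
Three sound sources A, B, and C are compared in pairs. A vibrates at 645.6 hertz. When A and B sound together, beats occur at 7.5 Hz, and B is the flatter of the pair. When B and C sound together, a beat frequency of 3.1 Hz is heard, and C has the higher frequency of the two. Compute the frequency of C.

641.2 Hz

B is below A, so f_B = 645.6 − 7.5 = 638.1 Hz.
C is above B, so f_C = 638.1 + 3.1 = 641.2 Hz.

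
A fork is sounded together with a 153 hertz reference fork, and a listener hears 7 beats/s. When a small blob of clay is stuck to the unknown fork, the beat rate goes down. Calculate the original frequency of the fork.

160 Hz

|f − 153| = 7, so the fork was at either 146 Hz or 160 Hz.
Adding mass to a fork lowers its frequency; the adjustment lowers the fork's frequency.
The beat rate fell, so the adjustment moved the fork toward 153 Hz — it must have started above the reference.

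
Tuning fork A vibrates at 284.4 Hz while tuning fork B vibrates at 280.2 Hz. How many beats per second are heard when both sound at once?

4.2 Hz

Beats arise from superposition of two nearby frequencies; the beat rate is |f₁ − f₂|.
|284.4 − 280.2| = 4.2 Hz.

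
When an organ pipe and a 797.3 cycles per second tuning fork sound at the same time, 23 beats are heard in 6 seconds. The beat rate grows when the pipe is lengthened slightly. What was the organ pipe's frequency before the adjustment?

793.4667 Hz

Beat frequency = 23/6 = 3.8333 Hz.
|f − 797.3| = 3.8333, so the organ pipe was at either 793.4667 Hz or 801.1333 Hz.
A longer pipe has a lower fundamental; the adjustment lowers the organ pipe's frequency.
The beat rate rose, so the adjustment moved the organ pipe further from 797.3 Hz — it was already below the reference.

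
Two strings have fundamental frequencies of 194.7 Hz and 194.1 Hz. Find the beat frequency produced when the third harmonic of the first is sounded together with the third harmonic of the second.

1.8 Hz

Third harmonic of the first: 3·194.7 = 584.1 Hz.
Third harmonic of the second: 3·194.1 = 582.3 Hz.
f_beat = |584.1 − 582.3| = 1.8 Hz.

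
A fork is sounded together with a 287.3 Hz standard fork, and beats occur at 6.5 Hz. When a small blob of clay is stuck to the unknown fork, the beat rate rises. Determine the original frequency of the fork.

280.8 Hz

|f − 287.3| = 6.5, so the fork was at either 280.8 Hz or 293.8 Hz.
Adding mass to a fork lowers its frequency; the adjustment lowers the fork's frequency.
The beat rate rose, so the adjustment moved the fork further from 287.3 Hz — it was already below the reference.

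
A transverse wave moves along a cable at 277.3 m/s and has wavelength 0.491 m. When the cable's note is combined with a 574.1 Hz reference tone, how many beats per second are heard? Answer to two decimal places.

Source frequency f = v/λ = 277.3/0.491 = 564.7658 Hz.
f_beat = |564.7658 − 574.1| = 9.33 Hz.

9.33 Hz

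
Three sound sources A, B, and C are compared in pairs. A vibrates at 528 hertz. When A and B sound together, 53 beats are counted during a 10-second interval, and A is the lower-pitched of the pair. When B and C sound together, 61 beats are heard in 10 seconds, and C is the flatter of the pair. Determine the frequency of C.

527.2 Hz

A–B: Beat frequency = 53/10 = 5.3 Hz.
B is above A, so f_B = 528 + 5.3 = 533.3 Hz.
B–C: Beat frequency = 61/10 = 6.1 Hz.
C is below B, so f_C = 533.3 − 6.1 = 527.2 Hz.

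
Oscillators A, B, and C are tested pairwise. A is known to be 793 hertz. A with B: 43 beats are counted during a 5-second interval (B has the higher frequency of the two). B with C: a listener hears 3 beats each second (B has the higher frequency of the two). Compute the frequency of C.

798.6 Hz

A–B: Beat frequency = 43/5 = 8.6 Hz.
B is above A, so f_B = 793 + 8.6 = 801.6 Hz.
C is below B, so f_C = 801.6 − 3 = 798.6 Hz.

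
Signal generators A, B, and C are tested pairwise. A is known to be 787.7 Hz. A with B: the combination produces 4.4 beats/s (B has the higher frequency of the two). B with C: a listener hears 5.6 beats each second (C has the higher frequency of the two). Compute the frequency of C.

797.7 Hz

B is above A, so f_B = 787.7 + 4.4 = 792.1 Hz.
C is above B, so f_C = 792.1 + 5.6 = 797.7 Hz.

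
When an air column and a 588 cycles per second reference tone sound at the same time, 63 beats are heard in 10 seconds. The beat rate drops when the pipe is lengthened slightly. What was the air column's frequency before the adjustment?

594.3 Hz

Beat frequency = 63/10 = 6.3 Hz.
|f − 588| = 6.3, so the air column was at either 581.7 Hz or 594.3 Hz.
A longer pipe has a lower fundamental; the adjustment lowers the air column's frequency.
The beat rate fell, so the adjustment moved the air column toward 588 Hz — it must have started above the reference.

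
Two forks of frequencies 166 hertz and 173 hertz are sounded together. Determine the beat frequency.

The beat frequency equals the magnitude of the frequency difference.
|166 − 173| = 7 Hz.

7 Hz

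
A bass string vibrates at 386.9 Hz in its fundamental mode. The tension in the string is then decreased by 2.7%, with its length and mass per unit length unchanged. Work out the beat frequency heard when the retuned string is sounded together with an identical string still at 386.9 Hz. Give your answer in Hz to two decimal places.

For a string, f ∝ √T, so the new frequency is 386.9·√0.973 = 381.6411 Hz.
f_beat = |381.6411 − 386.9| = 5.26 Hz.

5.26 Hz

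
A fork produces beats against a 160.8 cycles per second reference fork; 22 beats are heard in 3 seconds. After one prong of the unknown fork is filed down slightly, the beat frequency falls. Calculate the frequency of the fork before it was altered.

153.4667 Hz

Beat frequency = 22/3 = 7.3333 Hz.
|f − 160.8| = 7.3333, so the fork was at either 153.4667 Hz or 168.1333 Hz.
Filing a prong removes mass and raises the fork's frequency; the adjustment raises the fork's frequency.
The beat rate fell, so the adjustment moved the fork toward 160.8 Hz — it must have started below the reference.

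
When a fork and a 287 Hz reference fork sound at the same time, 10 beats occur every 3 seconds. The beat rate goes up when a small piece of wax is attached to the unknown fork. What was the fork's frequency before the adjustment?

283.6667 Hz

Beat frequency = 10/3 = 3.3333 Hz.
|f − 287| = 3.3333, so the fork was at either 283.6667 Hz or 290.3333 Hz.
Loading a fork with wax lowers its frequency; the adjustment lowers the fork's frequency.
The beat rate rose, so the adjustment moved the fork further from 287 Hz — it was already below the reference.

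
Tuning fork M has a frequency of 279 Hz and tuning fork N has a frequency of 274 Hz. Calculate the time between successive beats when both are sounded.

0.200 s

f_beat = |279 − 274| = 5 Hz.
Beat period T = 1 / f_beat = 1 / 5 s.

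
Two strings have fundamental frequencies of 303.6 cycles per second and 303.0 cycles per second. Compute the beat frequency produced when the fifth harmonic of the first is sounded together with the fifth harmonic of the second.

3.0 Hz

Fifth harmonic of the first: 5·303.6 = 1518.0 Hz.
Fifth harmonic of the second: 5·303.0 = 1515.0 Hz.
f_beat = |1518.0 − 1515.0| = 3.0 Hz.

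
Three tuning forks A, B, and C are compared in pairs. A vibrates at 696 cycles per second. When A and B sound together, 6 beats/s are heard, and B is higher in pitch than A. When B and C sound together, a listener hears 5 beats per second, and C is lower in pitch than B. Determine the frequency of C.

697 Hz

B is above A, so f_B = 696 + 6 = 702 Hz.
C is below B, so f_C = 702 − 5 = 697 Hz.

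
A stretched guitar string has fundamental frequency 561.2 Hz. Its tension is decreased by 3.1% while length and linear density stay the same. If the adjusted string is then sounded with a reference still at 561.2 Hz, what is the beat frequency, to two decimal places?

For a string, f ∝ √T, so the new frequency is 561.2·√0.969 = 552.4329 Hz.
f_beat = |552.4329 − 561.2| = 8.77 Hz.

8.77 Hz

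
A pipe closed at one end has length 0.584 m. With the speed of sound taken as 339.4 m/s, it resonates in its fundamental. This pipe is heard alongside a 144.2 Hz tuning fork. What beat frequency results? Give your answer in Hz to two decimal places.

1.09 Hz

Closed pipe (odd harmonics): f_n = n·v/(4L) = 1·339.4/(4·0.584) = 145.2911 Hz.
f_beat = |145.2911 − 144.2| = 1.09 Hz.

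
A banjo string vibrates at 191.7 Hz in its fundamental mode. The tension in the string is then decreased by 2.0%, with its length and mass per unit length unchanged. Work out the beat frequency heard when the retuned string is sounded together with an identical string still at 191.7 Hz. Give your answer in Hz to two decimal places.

For a string, f ∝ √T, so the new frequency is 191.7·√0.980 = 189.7733 Hz.
f_beat = |189.7733 − 191.7| = 1.93 Hz.

1.93 Hz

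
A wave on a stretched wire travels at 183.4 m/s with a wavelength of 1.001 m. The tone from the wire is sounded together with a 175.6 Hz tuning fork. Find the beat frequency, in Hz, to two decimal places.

7.62 Hz

Source frequency f = v/λ = 183.4/1.001 = 183.2168 Hz.
f_beat = |183.2168 − 175.6| = 7.62 Hz.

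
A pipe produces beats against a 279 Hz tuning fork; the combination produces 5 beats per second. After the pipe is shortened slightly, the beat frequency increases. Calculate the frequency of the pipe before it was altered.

284 Hz

|f − 279| = 5, so the pipe was at either 274 Hz or 284 Hz.
A shorter pipe has a higher fundamental; the adjustment raises the pipe's frequency.
The beat rate rose, so the adjustment moved the pipe further from 279 Hz — it was already above the reference.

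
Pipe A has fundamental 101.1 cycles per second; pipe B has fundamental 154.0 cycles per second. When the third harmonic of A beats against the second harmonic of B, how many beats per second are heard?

Third harmonic of the first: 3·101.1 = 303.3 Hz.
Second harmonic of the second: 2·154.0 = 308.0 Hz.
f_beat = |303.3 − 308.0| = 4.7 Hz.

4.7 Hz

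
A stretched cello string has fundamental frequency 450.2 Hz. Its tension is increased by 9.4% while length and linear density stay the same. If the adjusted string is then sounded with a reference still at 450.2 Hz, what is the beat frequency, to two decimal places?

For a string, f ∝ √T, so the new frequency is 450.2·√1.094 = 470.8842 Hz.
f_beat = |470.8842 − 450.2| = 20.68 Hz.

20.68 Hz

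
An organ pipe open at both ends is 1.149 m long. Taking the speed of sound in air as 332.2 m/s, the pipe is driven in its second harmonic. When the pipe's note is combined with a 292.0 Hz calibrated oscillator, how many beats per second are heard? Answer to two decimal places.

2.88 Hz

Open pipe: f_n = n·v/(2L) = 2·332.2/(2·1.149) = 289.1210 Hz.
f_beat = |289.1210 − 292.0| = 2.88 Hz.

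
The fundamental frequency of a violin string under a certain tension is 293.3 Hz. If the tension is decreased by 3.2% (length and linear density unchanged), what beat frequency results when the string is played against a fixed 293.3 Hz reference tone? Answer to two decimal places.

4.73 Hz

For a string, f ∝ √T, so the new frequency is 293.3·√0.968 = 288.5690 Hz.
f_beat = |288.5690 − 293.3| = 4.73 Hz.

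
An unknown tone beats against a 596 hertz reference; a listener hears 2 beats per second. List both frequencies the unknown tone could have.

594 Hz or 598 Hz

|f − 596| = 2, so f = 596 ± 2.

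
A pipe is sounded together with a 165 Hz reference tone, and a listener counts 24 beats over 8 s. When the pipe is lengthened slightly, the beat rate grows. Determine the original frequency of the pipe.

Beat frequency = 24/8 = 3 Hz.
|f − 165| = 3, so the pipe was at either 162 Hz or 168 Hz.
A longer pipe has a lower fundamental; the adjustment lowers the pipe's frequency.
The beat rate rose, so the adjustment moved the pipe further from 165 Hz — it was already below the reference.

162 Hz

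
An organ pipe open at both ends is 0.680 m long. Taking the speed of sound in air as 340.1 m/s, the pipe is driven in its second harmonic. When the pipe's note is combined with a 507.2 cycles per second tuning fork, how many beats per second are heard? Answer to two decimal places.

Open pipe: f_n = n·v/(2L) = 2·340.1/(2·0.680) = 500.1471 Hz.
f_beat = |500.1471 − 507.2| = 7.05 Hz.

7.05 Hz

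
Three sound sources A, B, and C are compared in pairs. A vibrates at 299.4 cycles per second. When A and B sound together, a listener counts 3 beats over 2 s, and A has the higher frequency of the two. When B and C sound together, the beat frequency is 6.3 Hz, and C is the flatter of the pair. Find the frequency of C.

291.6 Hz

A–B: Beat frequency = 3/2 = 1.5 Hz.
B is below A, so f_B = 299.4 − 1.5 = 297.9 Hz.
C is below B, so f_C = 297.9 − 6.3 = 291.6 Hz.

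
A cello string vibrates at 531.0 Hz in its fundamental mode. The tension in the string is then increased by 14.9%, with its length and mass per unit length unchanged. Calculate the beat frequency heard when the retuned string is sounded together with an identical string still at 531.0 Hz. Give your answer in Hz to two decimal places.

For a string, f ∝ √T, so the new frequency is 531.0·√1.149 = 569.1864 Hz.
f_beat = |569.1864 − 531.0| = 38.19 Hz.

38.19 Hz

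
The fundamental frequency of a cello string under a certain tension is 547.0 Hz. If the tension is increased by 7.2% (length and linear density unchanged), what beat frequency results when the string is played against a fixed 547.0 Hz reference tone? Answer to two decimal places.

For a string, f ∝ √T, so the new frequency is 547.0·√1.072 = 566.3498 Hz.
f_beat = |566.3498 − 547.0| = 19.35 Hz.

19.35 Hz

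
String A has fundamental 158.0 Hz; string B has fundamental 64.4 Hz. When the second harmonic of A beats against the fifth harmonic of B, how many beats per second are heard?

6.0 Hz

Second harmonic of the first: 2·158.0 = 316.0 Hz.
Fifth harmonic of the second: 5·64.4 = 322.0 Hz.
f_beat = |316.0 − 322.0| = 6.0 Hz.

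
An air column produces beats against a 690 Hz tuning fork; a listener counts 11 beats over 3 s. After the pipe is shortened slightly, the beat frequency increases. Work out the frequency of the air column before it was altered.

693.6667 Hz

Beat frequency = 11/3 = 3.6667 Hz.
|f − 690| = 3.6667, so the air column was at either 686.3333 Hz or 693.6667 Hz.
A shorter pipe has a higher fundamental; the adjustment raises the air column's frequency.
The beat rate rose, so the adjustment moved the air column further from 690 Hz — it was already above the reference.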